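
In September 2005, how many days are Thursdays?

September 1, 2005 is a Thursday.
The range spans 30 days (inclusive of both endpoints).
30 = 7 × 4 + 2, so there are 4 full weeks plus 2 extra days.
Each full week contributes one Thursday: 4 so far.
The 2 extra days are Thu, Fri — 1 of them qualifies.
Total: 4 + 1 = 5.

5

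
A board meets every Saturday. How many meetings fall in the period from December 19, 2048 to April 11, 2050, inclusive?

December 19, 2048 is a Saturday.
That's 479 days from start to end, counting both.
479 = 7 × 68 + 3, so there are 68 full weeks plus 3 extra days.
Each full week contributes one Saturday: 68 so far.
The 3 extra days are Saturday, Sunday, Monday — 1 of them qualifies.
Total: 68 + 1 = 69.

69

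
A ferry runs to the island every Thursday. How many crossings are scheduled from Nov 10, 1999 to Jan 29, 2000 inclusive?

12 Thursdays

Nov 10, 1999 is a Wednesday.
From Nov 10, 1999 to Jan 29, 2000 is 81 days inclusive.
81 = 7 × 11 + 4, so there are 11 full weeks plus 4 extra days.
Each full week contributes one Thursday: 11 so far.
The 4 extra days are Wed, Thu, Fri, Sat — 1 of them qualifies.
Total: 11 + 1 = 12.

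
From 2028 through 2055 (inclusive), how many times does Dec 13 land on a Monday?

4

Day of week of December 13 in each year:
2028: Wed, 2029: Thu, 2030: Fri, 2031: Sat, 2032: Mon ✓, 2033: Tue, 2034: Wed, 2035: Thu, 2036: Sat, 2037: Sun, 2038: Mon ✓, 2039: Tue, 2040: Thu, 2041: Fri, 2042: Sat, 2043: Sun, 2044: Tue, 2045: Wed, 2046: Thu, 2047: Fri, 2048: Sun, 2049: Mon ✓, 2050: Tue, 2051: Wed, 2052: Fri, 2053: Sat, 2054: Sun, 2055: Mon ✓
Mondays: 2032, 2038, 2049, 2055.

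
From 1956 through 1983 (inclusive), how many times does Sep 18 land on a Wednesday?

Day of week of September 18 in each year:
1956: Tue, 1957: Wed ✓, 1958: Thu, 1959: Fri, 1960: Sun, 1961: Mon, 1962: Tue, 1963: Wed ✓, 1964: Fri, 1965: Sat, 1966: Sun, 1967: Mon, 1968: Wed ✓, 1969: Thu, 1970: Fri, 1971: Sat, 1972: Mon, 1973: Tue, 1974: Wed ✓, 1975: Thu, 1976: Sat, 1977: Sun, 1978: Mon, 1979: Tue, 1980: Thu, 1981: Fri, 1982: Sat, 1983: Sun
Wednesdays: 1957, 1963, 1968, 1974.

4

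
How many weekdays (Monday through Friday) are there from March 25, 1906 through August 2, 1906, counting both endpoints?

94

March 25, 1906 is a Sunday.
From March 25, 1906 to August 2, 1906 is 131 days inclusive.
131 = 7 × 18 + 5, so there are 18 full weeks plus 5 extra days.
Each full week contributes 5 weekdays (Mon–Fri): 18 × 5 = 90.
The 5 extra days are Sunday, Monday, Tuesday, Wednesday, Thursday — 4 of them qualify.
Total: 90 + 4 = 94.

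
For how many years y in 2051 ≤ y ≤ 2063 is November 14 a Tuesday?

3

Day of week of November 14 in each year:
2051: Tue ✓, 2052: Thu, 2053: Fri, 2054: Sat, 2055: Sun, 2056: Tue ✓, 2057: Wed, 2058: Thu, 2059: Fri, 2060: Sun, 2061: Mon, 2062: Tue ✓, 2063: Wed
Tuesdays: 2051, 2056, 2062.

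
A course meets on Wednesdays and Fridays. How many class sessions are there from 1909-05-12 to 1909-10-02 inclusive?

1909-05-12 is a Wednesday.
The range spans 144 days (inclusive of both endpoints).
144 = 7 × 20 + 4, so there are 20 full weeks plus 4 extra days.
Each full week contributes 2 days from the set (Wed, Fri): 20 × 2 = 40.
The 4 extra days are Wed, Thu, Fri, Sat — 2 of them qualify.
Total: 40 + 2 = 42.

42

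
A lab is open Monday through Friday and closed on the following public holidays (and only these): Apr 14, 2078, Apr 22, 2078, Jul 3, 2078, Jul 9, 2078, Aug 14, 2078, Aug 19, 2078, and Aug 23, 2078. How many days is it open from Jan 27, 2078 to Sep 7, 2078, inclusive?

Jan 27, 2078 is a Thursday.
From Jan 27, 2078 to Sep 7, 2078 is 224 days inclusive.
224 = 7 × 32, so the span is exactly 32 full weeks.
Each full week contributes 5 weekdays (Mon–Fri): 32 × 5 = 160.
Holidays: Apr 14, 2078 (Thu); Apr 22, 2078 (Fri); Jul 3, 2078 (Sun); Jul 9, 2078 (Sat); Aug 14, 2078 (Sun); Aug 19, 2078 (Fri); Aug 23, 2078 (Tue).
4 of the 7 holidays fall on weekdays; the rest are weekends and were already excluded.
Business days: 160 − 4 = 156.

156 working days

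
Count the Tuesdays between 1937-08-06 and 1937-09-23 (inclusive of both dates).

7 Tuesdays

1937-08-06 is a Friday.
From 1937-08-06 to 1937-09-23 is 49 days inclusive.
49 = 7 × 7, so the span is exactly 7 full weeks.
Each full week contributes one Tuesday: 7 so far.
Total: 7.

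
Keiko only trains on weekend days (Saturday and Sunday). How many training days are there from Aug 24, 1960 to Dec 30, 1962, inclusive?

246

Aug 24, 1960 is a Wednesday.
The range spans 859 days (inclusive of both endpoints).
859 = 7 × 122 + 5, so there are 122 full weeks plus 5 extra days.
Each full week contributes 2 weekend days (Sat, Sun): 122 × 2 = 244.
The 5 extra days are Wednesday, Thursday, Friday, Saturday, Sunday — 2 of them qualify.
Total: 244 + 2 = 246.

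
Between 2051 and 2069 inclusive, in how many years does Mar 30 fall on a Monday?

2

Day of week of March 30 in each year:
2051: Thu, 2052: Sat, 2053: Sun, 2054: Mon ✓, 2055: Tue, 2056: Thu, 2057: Fri, 2058: Sat, 2059: Sun, 2060: Tue, 2061: Wed, 2062: Thu, 2063: Fri, 2064: Sun, 2065: Mon ✓, 2066: Tue, 2067: Wed, 2068: Fri, 2069: Sat
Mondays: 2054, 2065.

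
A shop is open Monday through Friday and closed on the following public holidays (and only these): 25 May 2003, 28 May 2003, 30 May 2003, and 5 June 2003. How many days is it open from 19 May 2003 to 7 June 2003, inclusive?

12 business days

19 May 2003 is a Monday.
That's 20 days from start to end, counting both.
20 = 7 × 2 + 6, so there are 2 full weeks plus 6 extra days.
Each full week contributes 5 weekdays (Mon–Fri): 2 × 5 = 10.
The 6 extra days are Mon, Tue, Wed, Thu, Fri, Sat — 5 of them qualify.
Total: 10 + 5 = 15.
Holidays: 25 May 2003 (Sun); 28 May 2003 (Wed); 30 May 2003 (Fri); 5 June 2003 (Thu).
3 of the 4 holidays fall on weekdays; the rest are weekends and were already excluded.
Business days: 15 − 3 = 12.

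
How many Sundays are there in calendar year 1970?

52

1 January 1970 is a Thursday.
From 1 January 1970 to 31 December 1970 is 365 days inclusive.
365 = 7 × 52 + 1, so there are 52 full weeks plus 1 extra day.
Each full week contributes one Sunday: 52 so far.
The 1 extra day is Thursday — none qualify.
Total: 52 + 0 = 52.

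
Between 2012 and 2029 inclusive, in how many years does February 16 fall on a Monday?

2

Day of week of February 16 in each year:
2012: Thu, 2013: Sat, 2014: Sun, 2015: Mon ✓, 2016: Tue, 2017: Thu, 2018: Fri, 2019: Sat, 2020: Sun, 2021: Tue, 2022: Wed, 2023: Thu, 2024: Fri, 2025: Sun, 2026: Mon ✓, 2027: Tue, 2028: Wed, 2029: Fri
Mondays: 2015, 2026.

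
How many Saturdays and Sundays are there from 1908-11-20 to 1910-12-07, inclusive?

1908-11-20 is a Friday.
That's 748 days from start to end, counting both.
748 = 7 × 106 + 6, so there are 106 full weeks plus 6 extra days.
Each full week contributes 2 weekend days (Sat, Sun): 106 × 2 = 212.
The 6 extra days are Fri, Sat, Sun, Mon, Tue, Wed — 2 of them qualify.
Total: 212 + 2 = 214.

214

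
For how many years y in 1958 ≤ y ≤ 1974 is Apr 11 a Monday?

Day of week of April 11 in each year:
1958: Fri, 1959: Sat, 1960: Mon ✓, 1961: Tue, 1962: Wed, 1963: Thu, 1964: Sat, 1965: Sun, 1966: Mon ✓, 1967: Tue, 1968: Thu, 1969: Fri, 1970: Sat, 1971: Sun, 1972: Tue, 1973: Wed, 1974: Thu
Mondays: 1960, 1966.

2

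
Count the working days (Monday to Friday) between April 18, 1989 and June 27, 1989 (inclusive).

April 18, 1989 is a Tuesday.
The range spans 71 days (inclusive of both endpoints).
71 = 7 × 10 + 1, so there are 10 full weeks plus 1 extra day.
Each full week contributes 5 weekdays (Mon–Fri): 10 × 5 = 50.
The 1 extra day is Tue — 1 of them qualifies.
Total: 50 + 1 = 51.

51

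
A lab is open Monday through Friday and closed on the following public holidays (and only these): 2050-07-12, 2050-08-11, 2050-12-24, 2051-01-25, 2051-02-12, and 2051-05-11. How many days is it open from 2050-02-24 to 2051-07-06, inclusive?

352 working days

2050-02-24 is a Thursday.
The range spans 498 days (inclusive of both endpoints).
498 = 7 × 71 + 1, so there are 71 full weeks plus 1 extra day.
Each full week contributes 5 weekdays (Mon–Fri): 71 × 5 = 355.
The 1 extra day is Thu — 1 of them qualifies.
Total: 355 + 1 = 356.
Holidays: 2050-07-12 (Tue); 2050-08-11 (Thu); 2050-12-24 (Sat); 2051-01-25 (Wed); 2051-02-12 (Sun); 2051-05-11 (Thu).
4 of the 6 holidays fall on weekdays; the rest are weekends and were already excluded.
Business days: 356 − 4 = 352.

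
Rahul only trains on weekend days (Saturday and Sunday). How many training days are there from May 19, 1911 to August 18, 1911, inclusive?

May 19, 1911 is a Friday.
From May 19, 1911 to August 18, 1911 is 92 days inclusive.
92 = 7 × 13 + 1, so there are 13 full weeks plus 1 extra day.
Each full week contributes 2 weekend days (Sat, Sun): 13 × 2 = 26.
The 1 extra day is Fri — none qualify.
Total: 26 + 0 = 26.

26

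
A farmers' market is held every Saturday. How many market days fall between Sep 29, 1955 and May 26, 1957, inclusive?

Sep 29, 1955 is a Thursday.
That's 606 days from start to end, counting both.
606 = 7 × 86 + 4, so there are 86 full weeks plus 4 extra days.
Each full week contributes one Saturday: 86 so far.
The 4 extra days are Thu, Fri, Sat, Sun — 1 of them qualifies.
Total: 86 + 1 = 87.

87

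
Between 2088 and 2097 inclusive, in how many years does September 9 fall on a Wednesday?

Day of week of September 9 in each year:
2088: Thu, 2089: Fri, 2090: Sat, 2091: Sun, 2092: Tue, 2093: Wed ✓, 2094: Thu, 2095: Fri, 2096: Sun, 2097: Mon
Wednesdays: 2093.

1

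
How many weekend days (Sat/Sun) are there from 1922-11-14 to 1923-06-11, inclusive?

60

1922-11-14 is a Tuesday.
That's 210 days from start to end, counting both.
210 = 7 × 30, so the span is exactly 30 full weeks.
Each full week contributes 2 weekend days (Sat, Sun): 30 × 2 = 60.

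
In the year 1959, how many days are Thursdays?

1 January 1959 is a Thursday.
From 1 January 1959 to 31 December 1959 is 365 days inclusive.
365 = 7 × 52 + 1, so there are 52 full weeks plus 1 extra day.
Each full week contributes one Thursday: 52 so far.
The 1 extra day is Thursday — 1 of them qualifies.
Total: 52 + 1 = 53.

53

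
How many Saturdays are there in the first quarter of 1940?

13

January 1, 1940 is a Monday.
The range spans 91 days (inclusive of both endpoints).
91 = 7 × 13, so the span is exactly 13 full weeks.
Each full week contributes one Saturday: 13 so far.
Total: 13.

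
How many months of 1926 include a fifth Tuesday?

A month has five Tuesdays exactly when Tuesday falls within its first (length − 28) days.
Jan: 31 days, starts Fri → 5 of Fri, Sat, Sun
Feb: 28 days, starts Mon → 5 of (none)
Mar: 31 days, starts Mon → 5 of Mon, Tue, Wed ✓
Apr: 30 days, starts Thu → 5 of Thu, Fri
May: 31 days, starts Sat → 5 of Sat, Sun, Mon
Jun: 30 days, starts Tue → 5 of Tue, Wed ✓
Jul: 31 days, starts Thu → 5 of Thu, Fri, Sat
Aug: 31 days, starts Sun → 5 of Sun, Mon, Tue ✓
Sep: 30 days, starts Wed → 5 of Wed, Thu
Oct: 31 days, starts Fri → 5 of Fri, Sat, Sun
Nov: 30 days, starts Mon → 5 of Mon, Tue ✓
Dec: 31 days, starts Wed → 5 of Wed, Thu, Fri
Months with five Tuesdays: Mar, Jun, Aug, Nov.

4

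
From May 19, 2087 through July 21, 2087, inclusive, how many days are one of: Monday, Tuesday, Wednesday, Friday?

May 19, 2087 is a Monday.
From May 19, 2087 to July 21, 2087 is 64 days inclusive.
64 = 7 × 9 + 1, so there are 9 full weeks plus 1 extra day.
Each full week contributes 4 days from the set (Mon, Tue, Wed, Fri): 9 × 4 = 36.
The 1 extra day is Mon — 1 of them qualifies.
Total: 36 + 1 = 37.

37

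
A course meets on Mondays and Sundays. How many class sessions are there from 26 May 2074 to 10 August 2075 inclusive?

26 May 2074 is a Saturday.
That's 442 days from start to end, counting both.
442 = 7 × 63 + 1, so there are 63 full weeks plus 1 extra day.
Each full week contributes 2 days from the set (Mon, Sun): 63 × 2 = 126.
The 1 extra day is Saturday — none qualify.
Total: 126 + 0 = 126.

126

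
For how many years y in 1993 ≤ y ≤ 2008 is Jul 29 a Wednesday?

1

Day of week of July 29 in each year:
1993: Thu, 1994: Fri, 1995: Sat, 1996: Mon, 1997: Tue, 1998: Wed ✓, 1999: Thu, 2000: Sat, 2001: Sun, 2002: Mon, 2003: Tue, 2004: Thu, 2005: Fri, 2006: Sat, 2007: Sun, 2008: Tue
Wednesdays: 1998.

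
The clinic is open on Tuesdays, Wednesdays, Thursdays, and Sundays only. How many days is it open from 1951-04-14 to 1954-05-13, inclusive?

1951-04-14 is a Saturday.
That's 1126 days from start to end, counting both.
1126 = 7 × 160 + 6, so there are 160 full weeks plus 6 extra days.
Each full week contributes 4 days from the set (Tue, Wed, Thu, Sun): 160 × 4 = 640.
The 6 extra days are Sat, Sun, Mon, Tue, Wed, Thu — 4 of them qualify.
Total: 640 + 4 = 644.

644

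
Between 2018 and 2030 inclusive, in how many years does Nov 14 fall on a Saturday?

2

Day of week of November 14 in each year:
2018: Wed, 2019: Thu, 2020: Sat ✓, 2021: Sun, 2022: Mon, 2023: Tue, 2024: Thu, 2025: Fri, 2026: Sat ✓, 2027: Sun, 2028: Tue, 2029: Wed, 2030: Thu
Saturdays: 2020, 2026.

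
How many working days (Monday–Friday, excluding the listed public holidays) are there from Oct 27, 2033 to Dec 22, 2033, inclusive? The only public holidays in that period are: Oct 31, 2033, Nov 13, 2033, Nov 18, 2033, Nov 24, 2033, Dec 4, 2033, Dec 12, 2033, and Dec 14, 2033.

36 working days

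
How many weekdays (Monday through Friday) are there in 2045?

260

January 1, 2045 is a Sunday.
That's 365 days from start to end, counting both.
365 = 7 × 52 + 1, so there are 52 full weeks plus 1 extra day.
Each full week contributes 5 weekdays (Mon–Fri): 52 × 5 = 260.
The 1 extra day is Sunday — none qualify.
Total: 260 + 0 = 260.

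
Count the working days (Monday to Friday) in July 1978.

1 July 1978 is a Saturday.
That's 31 days from start to end, counting both.
31 = 7 × 4 + 3, so there are 4 full weeks plus 3 extra days.
Each full week contributes 5 weekdays (Mon–Fri): 4 × 5 = 20.
The 3 extra days are Saturday, Sunday, Monday — 1 of them qualifies.
Total: 20 + 1 = 21.

21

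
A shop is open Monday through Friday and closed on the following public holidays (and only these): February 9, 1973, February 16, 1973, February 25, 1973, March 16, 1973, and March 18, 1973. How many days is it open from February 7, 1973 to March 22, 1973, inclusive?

29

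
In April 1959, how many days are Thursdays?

Apr 1, 1959 is a Wednesday.
From Apr 1, 1959 to Apr 30, 1959 is 30 days inclusive.
30 = 7 × 4 + 2, so there are 4 full weeks plus 2 extra days.
Each full week contributes one Thursday: 4 so far.
The 2 extra days are Wed, Thu — 1 of them qualifies.
Total: 4 + 1 = 5.

5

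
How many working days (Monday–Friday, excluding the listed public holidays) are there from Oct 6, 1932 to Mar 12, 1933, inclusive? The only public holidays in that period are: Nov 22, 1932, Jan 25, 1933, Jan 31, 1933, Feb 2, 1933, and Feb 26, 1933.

Oct 6, 1932 is a Thursday.
The range spans 158 days (inclusive of both endpoints).
158 = 7 × 22 + 4, so there are 22 full weeks plus 4 extra days.
Each full week contributes 5 weekdays (Mon–Fri): 22 × 5 = 110.
The 4 extra days are Thu, Fri, Sat, Sun — 2 of them qualify.
Total: 110 + 2 = 112.
Holidays: Nov 22, 1932 (Tue); Jan 25, 1933 (Wed); Jan 31, 1933 (Tue); Feb 2, 1933 (Thu); Feb 26, 1933 (Sun).
4 of the 5 holidays fall on weekdays; the rest are weekends and were already excluded.
Business days: 112 − 4 = 108.

108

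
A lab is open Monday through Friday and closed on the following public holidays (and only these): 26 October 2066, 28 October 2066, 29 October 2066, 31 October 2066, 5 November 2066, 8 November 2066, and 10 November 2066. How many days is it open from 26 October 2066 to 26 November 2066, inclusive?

26 October 2066 is a Tuesday.
That's 32 days from start to end, counting both.
32 = 7 × 4 + 4, so there are 4 full weeks plus 4 extra days.
Each full week contributes 5 weekdays (Mon–Fri): 4 × 5 = 20.
The 4 extra days are Tue, Wed, Thu, Fri — 4 of them qualify.
Total: 20 + 4 = 24.
Holidays: 26 October 2066 (Tue); 28 October 2066 (Thu); 29 October 2066 (Fri); 31 October 2066 (Sun); 5 November 2066 (Fri); 8 November 2066 (Mon); 10 November 2066 (Wed).
6 of the 7 holidays fall on weekdays; the rest are weekends and were already excluded.
Business days: 24 − 6 = 18.

18 working days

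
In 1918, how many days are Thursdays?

52

Jan 1, 1918 is a Tuesday.
From Jan 1, 1918 to Dec 31, 1918 is 365 days inclusive.
365 = 7 × 52 + 1, so there are 52 full weeks plus 1 extra day.
Each full week contributes one Thursday: 52 so far.
The 1 extra day is Tue — none qualify.
Total: 52 + 0 = 52.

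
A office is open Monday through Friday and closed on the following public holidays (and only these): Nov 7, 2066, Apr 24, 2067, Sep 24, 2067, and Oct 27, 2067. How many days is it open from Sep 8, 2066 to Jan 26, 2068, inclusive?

Sep 8, 2066 is a Wednesday.
From Sep 8, 2066 to Jan 26, 2068 is 506 days inclusive.
506 = 7 × 72 + 2, so there are 72 full weeks plus 2 extra days.
Each full week contributes 5 weekdays (Mon–Fri): 72 × 5 = 360.
The 2 extra days are Wednesday, Thursday — 2 of them qualify.
Total: 360 + 2 = 362.
Holidays: Nov 7, 2066 (Sun); Apr 24, 2067 (Sun); Sep 24, 2067 (Sat); Oct 27, 2067 (Thu).
1 of the 4 holidays fall on weekdays; the rest are weekends and were already excluded.
Business days: 362 − 1 = 361.

361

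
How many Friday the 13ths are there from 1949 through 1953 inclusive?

Friday-the-13ths by year:
1949: May
1950: Jan, Oct
1951: Apr, Jul
1952: Jun
1953: Feb, Mar, Nov

9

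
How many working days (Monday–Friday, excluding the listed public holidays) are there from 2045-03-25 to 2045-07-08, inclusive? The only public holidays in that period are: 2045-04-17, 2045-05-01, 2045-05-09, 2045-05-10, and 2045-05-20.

2045-03-25 is a Saturday.
The range spans 106 days (inclusive of both endpoints).
106 = 7 × 15 + 1, so there are 15 full weeks plus 1 extra day.
Each full week contributes 5 weekdays (Mon–Fri): 15 × 5 = 75.
The 1 extra day is Sat — none qualify.
Total: 75 + 0 = 75.
Holidays: 2045-04-17 (Mon); 2045-05-01 (Mon); 2045-05-09 (Tue); 2045-05-10 (Wed); 2045-05-20 (Sat).
4 of the 5 holidays fall on weekdays; the rest are weekends and were already excluded.
Business days: 75 − 4 = 71.

71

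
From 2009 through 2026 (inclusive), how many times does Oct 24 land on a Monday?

3

Day of week of October 24 in each year:
2009: Sat, 2010: Sun, 2011: Mon ✓, 2012: Wed, 2013: Thu, 2014: Fri, 2015: Sat, 2016: Mon ✓, 2017: Tue, 2018: Wed, 2019: Thu, 2020: Sat, 2021: Sun, 2022: Mon ✓, 2023: Tue, 2024: Thu, 2025: Fri, 2026: Sat
Mondays: 2011, 2016, 2022.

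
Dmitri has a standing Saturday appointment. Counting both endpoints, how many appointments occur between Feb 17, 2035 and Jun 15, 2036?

70 Saturdays

Feb 17, 2035 is a Saturday.
That's 485 days from start to end, counting both.
485 = 7 × 69 + 2, so there are 69 full weeks plus 2 extra days.
Each full week contributes one Saturday: 69 so far.
The 2 extra days are Sat, Sun — 1 of them qualifies.
Total: 69 + 1 = 70.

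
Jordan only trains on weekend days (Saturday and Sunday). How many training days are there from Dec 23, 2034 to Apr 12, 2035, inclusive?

Dec 23, 2034 is a Saturday.
The range spans 111 days (inclusive of both endpoints).
111 = 7 × 15 + 6, so there are 15 full weeks plus 6 extra days.
Each full week contributes 2 weekend days (Sat, Sun): 15 × 2 = 30.
The 6 extra days are Sat, Sun, Mon, Tue, Wed, Thu — 2 of them qualify.
Total: 30 + 2 = 32.

32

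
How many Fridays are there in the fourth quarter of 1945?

13

October 1, 1945 is a Monday.
From October 1, 1945 to December 31, 1945 is 92 days inclusive.
92 = 7 × 13 + 1, so there are 13 full weeks plus 1 extra day.
Each full week contributes one Friday: 13 so far.
The 1 extra day is Monday — none qualify.
Total: 13 + 0 = 13.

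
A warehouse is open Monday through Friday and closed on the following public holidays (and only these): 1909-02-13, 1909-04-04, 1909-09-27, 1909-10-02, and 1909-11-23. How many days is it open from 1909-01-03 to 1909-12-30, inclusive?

1909-01-03 is a Sunday.
That's 362 days from start to end, counting both.
362 = 7 × 51 + 5, so there are 51 full weeks plus 5 extra days.
Each full week contributes 5 weekdays (Mon–Fri): 51 × 5 = 255.
The 5 extra days are Sunday, Monday, Tuesday, Wednesday, Thursday — 4 of them qualify.
Total: 255 + 4 = 259.
Holidays: 1909-02-13 (Sat); 1909-04-04 (Sun); 1909-09-27 (Mon); 1909-10-02 (Sat); 1909-11-23 (Tue).
2 of the 5 holidays fall on weekdays; the rest are weekends and were already excluded.
Business days: 259 − 2 = 257.

257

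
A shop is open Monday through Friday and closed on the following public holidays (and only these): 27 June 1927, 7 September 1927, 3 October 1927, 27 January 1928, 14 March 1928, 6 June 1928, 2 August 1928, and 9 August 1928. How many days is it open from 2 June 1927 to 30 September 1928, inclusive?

2 June 1927 is a Thursday.
That's 487 days from start to end, counting both.
487 = 7 × 69 + 4, so there are 69 full weeks plus 4 extra days.
Each full week contributes 5 weekdays (Mon–Fri): 69 × 5 = 345.
The 4 extra days are Thursday, Friday, Saturday, Sunday — 2 of them qualify.
Total: 345 + 2 = 347.
Holidays: 27 June 1927 (Mon); 7 September 1927 (Wed); 3 October 1927 (Mon); 27 January 1928 (Fri); 14 March 1928 (Wed); 6 June 1928 (Wed); 2 August 1928 (Thu); 9 August 1928 (Thu).
All 8 holidays fall on weekdays, so subtract 8.
Business days: 347 − 8 = 339.

339 business days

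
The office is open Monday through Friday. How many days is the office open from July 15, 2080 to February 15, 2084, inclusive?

July 15, 2080 is a Monday.
That's 1311 days from start to end, counting both.
1311 = 7 × 187 + 2, so there are 187 full weeks plus 2 extra days.
Each full week contributes 5 weekdays (Mon–Fri): 187 × 5 = 935.
The 2 extra days are Monday, Tuesday — 2 of them qualify.
Total: 935 + 2 = 937.

937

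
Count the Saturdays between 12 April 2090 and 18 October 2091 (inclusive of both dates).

79

12 April 2090 is a Wednesday.
From 12 April 2090 to 18 October 2091 is 555 days inclusive.
555 = 7 × 79 + 2, so there are 79 full weeks plus 2 extra days.
Each full week contributes one Saturday: 79 so far.
The 2 extra days are Wednesday, Thursday — none qualify.
Total: 79 + 0 = 79.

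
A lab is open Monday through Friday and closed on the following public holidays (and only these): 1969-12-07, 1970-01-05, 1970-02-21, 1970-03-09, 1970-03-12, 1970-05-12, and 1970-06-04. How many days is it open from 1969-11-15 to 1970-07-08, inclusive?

1969-11-15 is a Saturday.
That's 236 days from start to end, counting both.
236 = 7 × 33 + 5, so there are 33 full weeks plus 5 extra days.
Each full week contributes 5 weekdays (Mon–Fri): 33 × 5 = 165.
The 5 extra days are Saturday, Sunday, Monday, Tuesday, Wednesday — 3 of them qualify.
Total: 165 + 3 = 168.
Holidays: 1969-12-07 (Sun); 1970-01-05 (Mon); 1970-02-21 (Sat); 1970-03-09 (Mon); 1970-03-12 (Thu); 1970-05-12 (Tue); 1970-06-04 (Thu).
5 of the 7 holidays fall on weekdays; the rest are weekends and were already excluded.
Business days: 168 − 5 = 163.

163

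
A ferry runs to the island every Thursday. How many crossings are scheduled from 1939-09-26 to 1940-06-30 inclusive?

1939-09-26 is a Tuesday.
From 1939-09-26 to 1940-06-30 is 279 days inclusive.
279 = 7 × 39 + 6, so there are 39 full weeks plus 6 extra days.
Each full week contributes one Thursday: 39 so far.
The 6 extra days are Tue, Wed, Thu, Fri, Sat, Sun — 1 of them qualifies.
Total: 39 + 1 = 40.

40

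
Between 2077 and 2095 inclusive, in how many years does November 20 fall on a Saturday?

4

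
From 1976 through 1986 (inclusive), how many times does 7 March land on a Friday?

Day of week of March 7 in each year:
1976: Sun, 1977: Mon, 1978: Tue, 1979: Wed, 1980: Fri ✓, 1981: Sat, 1982: Sun, 1983: Mon, 1984: Wed, 1985: Thu, 1986: Fri ✓
Fridays: 1980, 1986.

2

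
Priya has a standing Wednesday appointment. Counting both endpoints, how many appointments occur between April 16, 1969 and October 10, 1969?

April 16, 1969 is a Wednesday.
From April 16, 1969 to October 10, 1969 is 178 days inclusive.
178 = 7 × 25 + 3, so there are 25 full weeks plus 3 extra days.
Each full week contributes one Wednesday: 25 so far.
The 3 extra days are Wed, Thu, Fri — 1 of them qualifies.
Total: 25 + 1 = 26.

26 Wednesdays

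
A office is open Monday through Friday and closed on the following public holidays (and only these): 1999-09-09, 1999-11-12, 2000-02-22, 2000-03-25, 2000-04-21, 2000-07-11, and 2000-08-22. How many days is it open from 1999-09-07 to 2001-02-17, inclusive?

373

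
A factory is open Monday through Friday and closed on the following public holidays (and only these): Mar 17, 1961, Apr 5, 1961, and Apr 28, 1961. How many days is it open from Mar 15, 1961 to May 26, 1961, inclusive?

50

Mar 15, 1961 is a Wednesday.
From Mar 15, 1961 to May 26, 1961 is 73 days inclusive.
73 = 7 × 10 + 3, so there are 10 full weeks plus 3 extra days.
Each full week contributes 5 weekdays (Mon–Fri): 10 × 5 = 50.
The 3 extra days are Wednesday, Thursday, Friday — 3 of them qualify.
Total: 50 + 3 = 53.
Holidays: Mar 17, 1961 (Fri); Apr 5, 1961 (Wed); Apr 28, 1961 (Fri).
All 3 holidays fall on weekdays, so subtract 3.
Business days: 53 − 3 = 50.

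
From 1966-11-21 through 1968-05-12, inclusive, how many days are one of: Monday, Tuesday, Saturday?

231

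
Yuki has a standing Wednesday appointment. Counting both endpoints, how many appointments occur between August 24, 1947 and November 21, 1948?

August 24, 1947 is a Sunday.
That's 456 days from start to end, counting both.
456 = 7 × 65 + 1, so there are 65 full weeks plus 1 extra day.
Each full week contributes one Wednesday: 65 so far.
The 1 extra day is Sunday — none qualify.
Total: 65 + 0 = 65.

65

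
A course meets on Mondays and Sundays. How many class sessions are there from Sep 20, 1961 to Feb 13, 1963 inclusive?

146

Sep 20, 1961 is a Wednesday.
That's 512 days from start to end, counting both.
512 = 7 × 73 + 1, so there are 73 full weeks plus 1 extra day.
Each full week contributes 2 days from the set (Mon, Sun): 73 × 2 = 146.
The 1 extra day is Wed — none qualify.
Total: 146 + 0 = 146.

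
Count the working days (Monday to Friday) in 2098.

261

2098-01-01 is a Wednesday.
The range spans 365 days (inclusive of both endpoints).
365 = 7 × 52 + 1, so there are 52 full weeks plus 1 extra day.
Each full week contributes 5 weekdays (Mon–Fri): 52 × 5 = 260.
The 1 extra day is Wed — 1 of them qualifies.
Total: 260 + 1 = 261.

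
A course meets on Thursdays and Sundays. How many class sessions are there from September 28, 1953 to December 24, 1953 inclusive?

September 28, 1953 is a Monday.
From September 28, 1953 to December 24, 1953 is 88 days inclusive.
88 = 7 × 12 + 4, so there are 12 full weeks plus 4 extra days.
Each full week contributes 2 days from the set (Thu, Sun): 12 × 2 = 24.
The 4 extra days are Mon, Tue, Wed, Thu — 1 of them qualifies.
Total: 24 + 1 = 25.

25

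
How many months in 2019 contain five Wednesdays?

A month has five Wednesdays exactly when Wednesday falls within its first (length − 28) days.
Jan: 31 days, starts Tue → 5 of Tue, Wed, Thu ✓
Feb: 28 days, starts Fri → 5 of (none)
Mar: 31 days, starts Fri → 5 of Fri, Sat, Sun
Apr: 30 days, starts Mon → 5 of Mon, Tue
May: 31 days, starts Wed → 5 of Wed, Thu, Fri ✓
Jun: 30 days, starts Sat → 5 of Sat, Sun
Jul: 31 days, starts Mon → 5 of Mon, Tue, Wed ✓
Aug: 31 days, starts Thu → 5 of Thu, Fri, Sat
Sep: 30 days, starts Sun → 5 of Sun, Mon
Oct: 31 days, starts Tue → 5 of Tue, Wed, Thu ✓
Nov: 30 days, starts Fri → 5 of Fri, Sat
Dec: 31 days, starts Sun → 5 of Sun, Mon, Tue
Months with five Wednesdays: Jan, May, Jul, Oct.

4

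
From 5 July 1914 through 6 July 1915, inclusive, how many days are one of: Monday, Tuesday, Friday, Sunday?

211

5 July 1914 is a Sunday.
The range spans 367 days (inclusive of both endpoints).
367 = 7 × 52 + 3, so there are 52 full weeks plus 3 extra days.
Each full week contributes 4 days from the set (Mon, Tue, Fri, Sun): 52 × 4 = 208.
The 3 extra days are Sunday, Monday, Tuesday — 3 of them qualify.
Total: 208 + 3 = 211.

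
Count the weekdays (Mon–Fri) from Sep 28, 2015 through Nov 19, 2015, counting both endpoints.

39

Sep 28, 2015 is a Monday.
That's 53 days from start to end, counting both.
53 = 7 × 7 + 4, so there are 7 full weeks plus 4 extra days.
Each full week contributes 5 weekdays (Mon–Fri): 7 × 5 = 35.
The 4 extra days are Mon, Tue, Wed, Thu — 4 of them qualify.
Total: 35 + 4 = 39.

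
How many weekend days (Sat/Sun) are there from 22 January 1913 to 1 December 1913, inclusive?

90

22 January 1913 is a Wednesday.
That's 314 days from start to end, counting both.
314 = 7 × 44 + 6, so there are 44 full weeks plus 6 extra days.
Each full week contributes 2 weekend days (Sat, Sun): 44 × 2 = 88.
The 6 extra days are Wed, Thu, Fri, Sat, Sun, Mon — 2 of them qualify.
Total: 88 + 2 = 90.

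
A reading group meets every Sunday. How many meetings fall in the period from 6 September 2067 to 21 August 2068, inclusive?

6 September 2067 is a Tuesday.
That's 351 days from start to end, counting both.
351 = 7 × 50 + 1, so there are 50 full weeks plus 1 extra day.
Each full week contributes one Sunday: 50 so far.
The 1 extra day is Tuesday — none qualify.
Total: 50 + 0 = 50.

50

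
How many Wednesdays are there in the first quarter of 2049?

Jan 1, 2049 is a Friday.
That's 90 days from start to end, counting both.
90 = 7 × 12 + 6, so there are 12 full weeks plus 6 extra days.
Each full week contributes one Wednesday: 12 so far.
The 6 extra days are Friday, Saturday, Sunday, Monday, Tuesday, Wednesday — 1 of them qualifies.
Total: 12 + 1 = 13.

13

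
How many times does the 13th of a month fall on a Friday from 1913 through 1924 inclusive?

19

Friday-the-13ths by year:
1913: Jun
1914: Feb, Mar, Nov
1915: Aug
1916: Oct
1917: Apr, Jul
1918: Sep, Dec
1919: Jun
1920: Feb, Aug
1921: May
1922: Jan, Oct
1923: Apr, Jul
1924: Jun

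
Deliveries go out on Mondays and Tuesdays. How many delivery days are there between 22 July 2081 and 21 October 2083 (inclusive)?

22 July 2081 is a Tuesday.
From 22 July 2081 to 21 October 2083 is 822 days inclusive.
822 = 7 × 117 + 3, so there are 117 full weeks plus 3 extra days.
Each full week contributes 2 days from the set (Mon, Tue): 117 × 2 = 234.
The 3 extra days are Tue, Wed, Thu — 1 of them qualifies.
Total: 234 + 1 = 235.

235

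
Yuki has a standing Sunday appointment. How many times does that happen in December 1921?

4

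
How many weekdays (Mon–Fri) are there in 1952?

262

1952-01-01 is a Tuesday.
From 1952-01-01 to 1952-12-31 is 366 days inclusive.
366 = 7 × 52 + 2, so there are 52 full weeks plus 2 extra days.
Each full week contributes 5 weekdays (Mon–Fri): 52 × 5 = 260.
The 2 extra days are Tuesday, Wednesday — 2 of them qualify.
Total: 260 + 2 = 262.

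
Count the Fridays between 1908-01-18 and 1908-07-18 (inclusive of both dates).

26

1908-01-18 is a Saturday.
From 1908-01-18 to 1908-07-18 is 183 days inclusive.
183 = 7 × 26 + 1, so there are 26 full weeks plus 1 extra day.
Each full week contributes one Friday: 26 so far.
The 1 extra day is Sat — none qualify.
Total: 26 + 0 = 26.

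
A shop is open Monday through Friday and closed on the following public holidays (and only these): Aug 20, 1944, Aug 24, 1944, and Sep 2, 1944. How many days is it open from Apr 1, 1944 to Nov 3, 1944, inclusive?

Apr 1, 1944 is a Saturday.
From Apr 1, 1944 to Nov 3, 1944 is 217 days inclusive.
217 = 7 × 31, so the span is exactly 31 full weeks.
Each full week contributes 5 weekdays (Mon–Fri): 31 × 5 = 155.
Total: 155.
Holidays: Aug 20, 1944 (Sun); Aug 24, 1944 (Thu); Sep 2, 1944 (Sat).
1 of the 3 holidays fall on weekdays; the rest are weekends and were already excluded.
Business days: 155 − 1 = 154.

154 working days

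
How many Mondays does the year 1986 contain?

52

1 January 1986 is a Wednesday.
The range spans 365 days (inclusive of both endpoints).
365 = 7 × 52 + 1, so there are 52 full weeks plus 1 extra day.
Each full week contributes one Monday: 52 so far.
The 1 extra day is Wed — none qualify.
Total: 52 + 0 = 52.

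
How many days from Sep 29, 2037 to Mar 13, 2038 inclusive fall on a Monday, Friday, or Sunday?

70

Sep 29, 2037 is a Tuesday.
The range spans 166 days (inclusive of both endpoints).
166 = 7 × 23 + 5, so there are 23 full weeks plus 5 extra days.
Each full week contributes 3 days from the set (Mon, Fri, Sun): 23 × 3 = 69.
The 5 extra days are Tuesday, Wednesday, Thursday, Friday, Saturday — 1 of them qualifies.
Total: 69 + 1 = 70.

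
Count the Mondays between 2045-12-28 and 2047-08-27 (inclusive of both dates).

2045-12-28 is a Thursday.
The range spans 608 days (inclusive of both endpoints).
608 = 7 × 86 + 6, so there are 86 full weeks plus 6 extra days.
Each full week contributes one Monday: 86 so far.
The 6 extra days are Thursday, Friday, Saturday, Sunday, Monday, Tuesday — 1 of them qualifies.
Total: 86 + 1 = 87.

87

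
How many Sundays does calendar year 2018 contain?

January 1, 2018 is a Monday.
The range spans 365 days (inclusive of both endpoints).
365 = 7 × 52 + 1, so there are 52 full weeks plus 1 extra day.
Each full week contributes one Sunday: 52 so far.
The 1 extra day is Monday — none qualify.
Total: 52 + 0 = 52.

52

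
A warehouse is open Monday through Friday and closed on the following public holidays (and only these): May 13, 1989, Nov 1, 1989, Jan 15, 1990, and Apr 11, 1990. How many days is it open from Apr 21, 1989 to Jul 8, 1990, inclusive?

313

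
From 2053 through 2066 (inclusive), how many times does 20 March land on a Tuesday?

Day of week of March 20 in each year:
2053: Thu, 2054: Fri, 2055: Sat, 2056: Mon, 2057: Tue ✓, 2058: Wed, 2059: Thu, 2060: Sat, 2061: Sun, 2062: Mon, 2063: Tue ✓, 2064: Thu, 2065: Fri, 2066: Sat
Tuesdays: 2057, 2063.

2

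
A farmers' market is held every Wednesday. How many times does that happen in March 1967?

5

1967-03-01 is a Wednesday.
That's 31 days from start to end, counting both.
31 = 7 × 4 + 3, so there are 4 full weeks plus 3 extra days.
Each full week contributes one Wednesday: 4 so far.
The 3 extra days are Wednesday, Thursday, Friday — 1 of them qualifies.
Total: 4 + 1 = 5.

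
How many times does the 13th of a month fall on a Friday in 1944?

1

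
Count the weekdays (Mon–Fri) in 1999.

1 January 1999 is a Friday.
That's 365 days from start to end, counting both.
365 = 7 × 52 + 1, so there are 52 full weeks plus 1 extra day.
Each full week contributes 5 weekdays (Mon–Fri): 52 × 5 = 260.
The 1 extra day is Fri — 1 of them qualifies.
Total: 260 + 1 = 261.

261 weekdays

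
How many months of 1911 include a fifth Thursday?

A month has five Thursdays exactly when Thursday falls within its first (length − 28) days.
Jan: 31 days, starts Sun → 5 of Sun, Mon, Tue
Feb: 28 days, starts Wed → 5 of (none)
Mar: 31 days, starts Wed → 5 of Wed, Thu, Fri ✓
Apr: 30 days, starts Sat → 5 of Sat, Sun
May: 31 days, starts Mon → 5 of Mon, Tue, Wed
Jun: 30 days, starts Thu → 5 of Thu, Fri ✓
Jul: 31 days, starts Sat → 5 of Sat, Sun, Mon
Aug: 31 days, starts Tue → 5 of Tue, Wed, Thu ✓
Sep: 30 days, starts Fri → 5 of Fri, Sat
Oct: 31 days, starts Sun → 5 of Sun, Mon, Tue
Nov: 30 days, starts Wed → 5 of Wed, Thu ✓
Dec: 31 days, starts Fri → 5 of Fri, Sat, Sun
Months with five Thursdays: Mar, Jun, Aug, Nov.

4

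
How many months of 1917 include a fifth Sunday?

4

A month has five Sundays exactly when Sunday falls within its first (length − 28) days.
Jan: 31 days, starts Mon → 5 of Mon, Tue, Wed
Feb: 28 days, starts Thu → 5 of (none)
Mar: 31 days, starts Thu → 5 of Thu, Fri, Sat
Apr: 30 days, starts Sun → 5 of Sun, Mon ✓
May: 31 days, starts Tue → 5 of Tue, Wed, Thu
Jun: 30 days, starts Fri → 5 of Fri, Sat
Jul: 31 days, starts Sun → 5 of Sun, Mon, Tue ✓
Aug: 31 days, starts Wed → 5 of Wed, Thu, Fri
Sep: 30 days, starts Sat → 5 of Sat, Sun ✓
Oct: 31 days, starts Mon → 5 of Mon, Tue, Wed
Nov: 30 days, starts Thu → 5 of Thu, Fri
Dec: 31 days, starts Sat → 5 of Sat, Sun, Mon ✓
Months with five Sundays: Apr, Jul, Sep, Dec.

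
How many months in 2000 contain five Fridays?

4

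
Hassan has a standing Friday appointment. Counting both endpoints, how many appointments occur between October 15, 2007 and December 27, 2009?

October 15, 2007 is a Monday.
The range spans 805 days (inclusive of both endpoints).
805 = 7 × 115, so the span is exactly 115 full weeks.
Each full week contributes one Friday: 115 so far.

115 Fridays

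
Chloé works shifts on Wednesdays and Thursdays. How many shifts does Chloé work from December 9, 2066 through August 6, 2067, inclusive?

69

December 9, 2066 is a Thursday.
The range spans 241 days (inclusive of both endpoints).
241 = 7 × 34 + 3, so there are 34 full weeks plus 3 extra days.
Each full week contributes 2 days from the set (Wed, Thu): 34 × 2 = 68.
The 3 extra days are Thu, Fri, Sat — 1 of them qualifies.
Total: 68 + 1 = 69.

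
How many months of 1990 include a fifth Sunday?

4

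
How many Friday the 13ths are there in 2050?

1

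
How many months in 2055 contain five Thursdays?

4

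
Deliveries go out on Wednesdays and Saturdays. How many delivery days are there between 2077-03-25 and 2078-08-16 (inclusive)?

145

2077-03-25 is a Thursday.
That's 510 days from start to end, counting both.
510 = 7 × 72 + 6, so there are 72 full weeks plus 6 extra days.
Each full week contributes 2 days from the set (Wed, Sat): 72 × 2 = 144.
The 6 extra days are Thu, Fri, Sat, Sun, Mon, Tue — 1 of them qualifies.
Total: 144 + 1 = 145.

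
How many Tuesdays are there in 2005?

52

2005-01-01 is a Saturday.
The range spans 365 days (inclusive of both endpoints).
365 = 7 × 52 + 1, so there are 52 full weeks plus 1 extra day.
Each full week contributes one Tuesday: 52 so far.
The 1 extra day is Saturday — none qualify.
Total: 52 + 0 = 52.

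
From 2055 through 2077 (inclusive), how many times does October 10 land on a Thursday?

Day of week of October 10 in each year:
2055: Sun, 2056: Tue, 2057: Wed, 2058: Thu ✓, 2059: Fri, 2060: Sun, 2061: Mon, 2062: Tue, 2063: Wed, 2064: Fri, 2065: Sat, 2066: Sun, 2067: Mon, 2068: Wed, 2069: Thu ✓, 2070: Fri, 2071: Sat, 2072: Mon, 2073: Tue, 2074: Wed, 2075: Thu ✓, 2076: Sat, 2077: Sun
Thursdays: 2058, 2069, 2075.

3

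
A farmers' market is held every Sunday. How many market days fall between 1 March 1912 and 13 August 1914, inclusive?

1 March 1912 is a Friday.
From 1 March 1912 to 13 August 1914 is 896 days inclusive.
896 = 7 × 128, so the span is exactly 128 full weeks.
Each full week contributes one Sunday: 128 so far.

128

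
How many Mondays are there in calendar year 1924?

Jan 1, 1924 is a Tuesday.
That's 366 days from start to end, counting both.
366 = 7 × 52 + 2, so there are 52 full weeks plus 2 extra days.
Each full week contributes one Monday: 52 so far.
The 2 extra days are Tuesday, Wednesday — none qualify.
Total: 52 + 0 = 52.

52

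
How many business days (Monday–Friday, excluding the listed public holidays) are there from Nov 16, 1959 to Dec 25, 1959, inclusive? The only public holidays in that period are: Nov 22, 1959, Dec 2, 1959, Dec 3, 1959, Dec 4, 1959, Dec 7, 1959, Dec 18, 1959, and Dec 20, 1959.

25

Nov 16, 1959 is a Monday.
That's 40 days from start to end, counting both.
40 = 7 × 5 + 5, so there are 5 full weeks plus 5 extra days.
Each full week contributes 5 weekdays (Mon–Fri): 5 × 5 = 25.
The 5 extra days are Monday, Tuesday, Wednesday, Thursday, Friday — 5 of them qualify.
Total: 25 + 5 = 30.
Holidays: Nov 22, 1959 (Sun); Dec 2, 1959 (Wed); Dec 3, 1959 (Thu); Dec 4, 1959 (Fri); Dec 7, 1959 (Mon); Dec 18, 1959 (Fri); Dec 20, 1959 (Sun).
5 of the 7 holidays fall on weekdays; the rest are weekends and were already excluded.
Business days: 30 − 5 = 25.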